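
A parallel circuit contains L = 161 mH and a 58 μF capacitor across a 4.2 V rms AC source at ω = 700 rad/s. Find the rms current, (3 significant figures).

X_L = ωL = 113 Ω
X_C = 1/(ωC) = 24.6 Ω
Parallel: admittances add. Y = 1/(jωL) + jωC
Y = (0 + j0.0317) S
|Y| = 0.0317 S → |Z| = 1/|Y| = 31.5 Ω, ∠Z = −∠Y = -90.0°
I = V/|Z| = 4.2/31.5 = 133 mA

133 mA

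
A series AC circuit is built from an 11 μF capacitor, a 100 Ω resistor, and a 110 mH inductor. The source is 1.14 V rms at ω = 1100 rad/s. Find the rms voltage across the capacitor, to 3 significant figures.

0.880 V

X_L = ωL = 121 Ω
X_C = 1/(ωC) = 82.6 Ω
Net reactance X = X_L − X_C = 38.4 Ω
Z = 100 + j38.4 Ω
|Z| = √(100² + 38.4²) = 107 Ω
I = V/|Z| = 10.6 mA
V_C = I·|Z_C| = 0.0106 × 82.6 = 0.880 V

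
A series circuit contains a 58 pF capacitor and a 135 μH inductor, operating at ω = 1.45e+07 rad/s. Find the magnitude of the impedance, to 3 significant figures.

X_L = ωL = 1960 Ω
X_C = 1/(ωC) = 1190 Ω
Net reactance X = X_L − X_C = 768 Ω
Z = j768 Ω
|Z| = √(0² + 768²) = 768 Ω

768 Ω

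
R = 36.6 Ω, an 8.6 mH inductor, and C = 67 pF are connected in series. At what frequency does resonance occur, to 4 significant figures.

ω₀ = 1/√(LC) = 1/√(0.0086 × 6.7e-11) = 1.317e+06 rad/s
f₀ = ω₀/(2π) = 209.7 kHz

209.7 kHz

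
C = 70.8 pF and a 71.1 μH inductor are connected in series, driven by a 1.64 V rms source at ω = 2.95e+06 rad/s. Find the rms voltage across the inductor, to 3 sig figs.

0.0751 V

X_L = ωL = 210 Ω
X_C = 1/(ωC) = 4790 Ω
Net reactance X = X_L − X_C = -4580 Ω
Z = − j4580 Ω
|Z| = √(0² + 4580²) = 4580 Ω
I = V/|Z| = 358 μA
V_L = I·|Z_L| = 0.000358 × 210 = 0.0751 V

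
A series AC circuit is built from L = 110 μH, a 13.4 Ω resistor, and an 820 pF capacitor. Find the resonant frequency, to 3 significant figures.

530 kHz

ω₀ = 1/√(LC) = 1/√(0.00011 × 8.2e-10) = 3.33e+06 rad/s
f₀ = ω₀/(2π) = 530 kHz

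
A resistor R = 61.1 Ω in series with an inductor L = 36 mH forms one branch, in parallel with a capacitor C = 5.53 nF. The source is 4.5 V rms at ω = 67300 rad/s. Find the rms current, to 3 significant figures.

X_L = ωL = 2420 Ω
X_C = 1/(ωC) = 2690 Ω
Branch 1 (R+jX_L): Z₁ = 61.1 + j2420 Ω, |Z₁| = 2420 Ω
Branch 2 (−jX_C): Z₂ = −j2690 Ω
Parallel: Z = Z₁Z₂/(Z₁+Z₂), |Z| = 24000 Ω, ∠Z = 75.5°
I = V/|Z| = 4.5/24000 = 187 μA

187 μA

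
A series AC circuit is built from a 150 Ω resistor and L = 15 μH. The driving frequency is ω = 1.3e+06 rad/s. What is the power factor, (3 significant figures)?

X_L = ωL = 19.5 Ω
Z = 150 + j19.5 Ω
|Z| = √(150² + 19.5²) = 151 Ω
∠Z = arctan(19.5/150) = 7.41°
cos φ = cos(7.41°) = 0.992

0.992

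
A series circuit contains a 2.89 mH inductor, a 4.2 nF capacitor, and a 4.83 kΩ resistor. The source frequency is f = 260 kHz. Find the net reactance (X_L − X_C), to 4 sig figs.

4575 Ω

ω = 2πf = 1.634e+06 rad/s
X_L = ωL = 4721 Ω
X_C = 1/(ωC) = 145.7 Ω
X = 4721 − 145.7 = 4575 Ω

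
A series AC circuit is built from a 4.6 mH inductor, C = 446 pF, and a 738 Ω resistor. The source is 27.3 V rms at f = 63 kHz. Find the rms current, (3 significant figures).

6.98 mA

ω = 2πf = 395800 rad/s
X_L = ωL = 1820 Ω
X_C = 1/(ωC) = 5660 Ω
Net reactance X = X_L − X_C = -3840 Ω
Z = 738 − j3840 Ω
|Z| = √(738² + 3840²) = 3910 Ω
I = V/|Z| = 27.3/3910 = 6.98 mA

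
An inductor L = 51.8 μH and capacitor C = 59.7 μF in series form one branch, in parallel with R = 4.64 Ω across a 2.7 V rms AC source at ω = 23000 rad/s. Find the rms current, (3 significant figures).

5.86 A

X_L = ωL = 1.19 Ω
X_C = 1/(ωC) = 0.728 Ω
Branch 1: Z₁ = R = 4.64 Ω
Branch 2 (series LC): Z₂ = j(X_L − X_C) = j0.463 Ω
Parallel: Z = Z₁Z₂/(Z₁+Z₂), |Z| = 0.461 Ω, ∠Z = 84.3°
I = V/|Z| = 2.7/0.461 = 5.86 A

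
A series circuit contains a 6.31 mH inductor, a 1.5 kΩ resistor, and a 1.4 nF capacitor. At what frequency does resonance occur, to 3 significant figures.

ω₀ = 1/√(LC) = 1/√(0.00631 × 1.4e-09) = 336500 rad/s
f₀ = ω₀/(2π) = 53.5 kHz

53.5 kHz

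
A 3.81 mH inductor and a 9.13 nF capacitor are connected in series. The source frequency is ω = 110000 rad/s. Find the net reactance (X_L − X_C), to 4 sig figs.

-576.6 Ω

X_L = ωL = 419.1 Ω
X_C = 1/(ωC) = 995.7 Ω
X = 419.1 − 995.7 = -576.6 Ω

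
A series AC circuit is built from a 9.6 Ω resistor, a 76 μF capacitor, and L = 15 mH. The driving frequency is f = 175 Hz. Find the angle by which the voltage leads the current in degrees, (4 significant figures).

25.25°

ω = 2πf = 1100 rad/s
X_L = ωL = 16.49 Ω
X_C = 1/(ωC) = 11.97 Ω
Net reactance X = X_L − X_C = 4.527 Ω
Z = 9.600 + j4.527 Ω
|Z| = √(9.600² + 4.527²) = 10.61 Ω
∠Z = arctan(4.527/9.600) = 25.25°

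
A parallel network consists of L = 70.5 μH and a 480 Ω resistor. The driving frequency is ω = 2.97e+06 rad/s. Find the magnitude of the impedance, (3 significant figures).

X_L = ωL = 209 Ω
Parallel: admittances add. Y = 1/R + 1/(jωL)
Y = (0.00208 − j0.00478) S
|Y| = 0.00521 S → |Z| = 1/|Y| = 192 Ω, ∠Z = −∠Y = 66.4°

192 Ω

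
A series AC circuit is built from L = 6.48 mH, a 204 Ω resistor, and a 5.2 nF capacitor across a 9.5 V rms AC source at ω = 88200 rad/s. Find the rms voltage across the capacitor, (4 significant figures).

12.77 V

X_L = ωL = 571.5 Ω
X_C = 1/(ωC) = 2180 Ω
Net reactance X = X_L − X_C = -1609 Ω
Z = 204.0 − j1609 Ω
|Z| = √(204.0² + 1609²) = 1622 Ω
I = V/|Z| = 5.858 mA
V_C = I·|Z_C| = 0.005858 × 2180 = 12.77 V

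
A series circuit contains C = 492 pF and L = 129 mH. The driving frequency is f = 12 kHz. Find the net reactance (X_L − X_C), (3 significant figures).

-17200 Ω

ω = 2πf = 75400 rad/s
X_L = ωL = 9730 Ω
X_C = 1/(ωC) = 27000 Ω
X = 9730 − 27000 = -17200 Ω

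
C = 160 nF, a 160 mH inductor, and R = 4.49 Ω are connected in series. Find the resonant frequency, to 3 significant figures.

995 Hz

ω₀ = 1/√(LC) = 1/√(0.16 × 1.6e-07) = 6250 rad/s
f₀ = ω₀/(2π) = 995 Hz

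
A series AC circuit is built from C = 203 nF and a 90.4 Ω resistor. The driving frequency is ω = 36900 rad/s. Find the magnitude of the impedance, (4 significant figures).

X_C = 1/(ωC) = 133.5 Ω
Z = 90.40 − j133.5 Ω
|Z| = √(90.40² + 133.5²) = 161.2 Ω

161.2 Ω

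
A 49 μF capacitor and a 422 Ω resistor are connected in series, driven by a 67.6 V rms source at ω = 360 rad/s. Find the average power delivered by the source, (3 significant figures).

10.6 W

X_C = 1/(ωC) = 56.7 Ω
Z = 422 − j56.7 Ω
|Z| = √(422² + 56.7²) = 426 Ω
∠Z = arctan(-56.7/422) = -7.65°
I = V/|Z| = 159 mA
P = VI cos φ = 67.6 × 0.159 × cos(-7.65°) = 10.6 W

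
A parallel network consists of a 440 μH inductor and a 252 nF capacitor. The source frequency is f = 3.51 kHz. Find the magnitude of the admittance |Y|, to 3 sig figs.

ω = 2πf = 22050 rad/s
X_L = ωL = 9.70 Ω
X_C = 1/(ωC) = 180 Ω
Parallel: admittances add. Y = 1/(jωL) + jωC
Y = (0 − j0.0975) S
|Y| = 0.0975 S → |Z| = 1/|Y| = 10.3 Ω, ∠Z = −∠Y = 90.0°

97.5 mS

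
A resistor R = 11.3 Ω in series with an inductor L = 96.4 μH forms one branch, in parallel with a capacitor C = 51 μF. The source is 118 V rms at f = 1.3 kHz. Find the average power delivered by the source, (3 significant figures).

1.23 kW

ω = 2πf = 8168 rad/s
X_L = ωL = 0.787 Ω
X_C = 1/(ωC) = 2.40 Ω
Branch 1 (R+jX_L): Z₁ = 11.3 + j0.787 Ω, |Z₁| = 11.3 Ω
Branch 2 (−jX_C): Z₂ = −j2.40 Ω
Parallel: Z = Z₁Z₂/(Z₁+Z₂), |Z| = 2.38 Ω, ∠Z = -77.9°
I = V/|Z| = 49.5 A
P = VI cos φ = 118 × 49.5 × cos(-77.9°) = 1.23 kW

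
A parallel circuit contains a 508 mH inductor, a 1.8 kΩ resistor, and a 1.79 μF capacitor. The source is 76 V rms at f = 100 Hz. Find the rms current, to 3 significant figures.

158 mA

ω = 2πf = 628.3 rad/s
X_L = ωL = 319 Ω
X_C = 1/(ωC) = 889 Ω
Parallel: admittances add. Y = 1/R + 1/(jωL) + jωC
Y = (0.000556 − j0.00201) S
|Y| = 0.00208 S → |Z| = 1/|Y| = 480 Ω, ∠Z = −∠Y = 74.5°
I = V/|Z| = 76/480 = 158 mA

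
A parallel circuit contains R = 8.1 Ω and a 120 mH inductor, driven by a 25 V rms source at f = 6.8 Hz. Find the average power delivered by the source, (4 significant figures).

77.16 W

ω = 2πf = 42.73 rad/s
X_L = ωL = 5.127 Ω
Parallel: admittances add. Y = 1/R + 1/(jωL)
Y = (0.1235 − j0.1950) S
|Y| = 0.2308 S → |Z| = 1/|Y| = 4.332 Ω, ∠Z = −∠Y = 57.67°
I = V/|Z| = 5.771 A
P = VI cos φ = 25 × 5.771 × cos(57.67°) = 77.16 W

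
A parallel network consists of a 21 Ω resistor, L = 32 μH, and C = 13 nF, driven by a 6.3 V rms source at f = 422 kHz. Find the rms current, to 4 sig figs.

ω = 2πf = 2.652e+06 rad/s
X_L = ωL = 84.85 Ω
X_C = 1/(ωC) = 29.01 Ω
Parallel: admittances add. Y = 1/R + 1/(jωL) + jωC
Y = (0.04762 + j0.02268) S
|Y| = 0.05275 S → |Z| = 1/|Y| = 18.96 Ω, ∠Z = −∠Y = -25.47°
I = V/|Z| = 6.3/18.96 = 332.3 mA

332.3 mA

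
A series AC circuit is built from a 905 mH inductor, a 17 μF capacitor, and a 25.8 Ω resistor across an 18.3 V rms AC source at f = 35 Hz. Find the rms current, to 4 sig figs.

ω = 2πf = 219.9 rad/s
X_L = ωL = 199.0 Ω
X_C = 1/(ωC) = 267.5 Ω
Net reactance X = X_L − X_C = -68.47 Ω
Z = 25.80 − j68.47 Ω
|Z| = √(25.80² + 68.47²) = 73.17 Ω
I = V/|Z| = 18.3/73.17 = 250.1 mA

250.1 mA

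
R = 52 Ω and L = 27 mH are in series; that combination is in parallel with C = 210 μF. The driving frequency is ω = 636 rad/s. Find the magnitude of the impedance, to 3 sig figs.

7.75 Ω

X_L = ωL = 17.2 Ω
X_C = 1/(ωC) = 7.49 Ω
Branch 1 (R+jX_L): Z₁ = 52.0 + j17.2 Ω, |Z₁| = 54.8 Ω
Branch 2 (−jX_C): Z₂ = −j7.49 Ω
Parallel: Z = Z₁Z₂/(Z₁+Z₂), |Z| = 7.75 Ω, ∠Z = -82.3°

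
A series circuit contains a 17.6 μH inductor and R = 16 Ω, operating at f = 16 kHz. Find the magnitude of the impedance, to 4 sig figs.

16.10 Ω

ω = 2πf = 100500 rad/s
X_L = ωL = 1.769 Ω
Z = 16.00 + j1.769 Ω
|Z| = √(16.00² + 1.769²) = 16.10 Ω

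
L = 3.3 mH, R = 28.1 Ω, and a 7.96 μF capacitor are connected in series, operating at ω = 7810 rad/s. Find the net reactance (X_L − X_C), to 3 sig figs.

X_L = ωL = 25.8 Ω
X_C = 1/(ωC) = 16.1 Ω
X = 25.8 − 16.1 = 9.69 Ω

9.69 Ω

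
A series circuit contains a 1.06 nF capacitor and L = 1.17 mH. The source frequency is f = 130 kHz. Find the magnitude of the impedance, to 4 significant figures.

ω = 2πf = 816800 rad/s
X_L = ωL = 955.7 Ω
X_C = 1/(ωC) = 1155 Ω
Net reactance X = X_L − X_C = -199.3 Ω
Z = − j199.3 Ω
|Z| = √(0² + 199.3²) = 199.3 Ω

199.3 Ω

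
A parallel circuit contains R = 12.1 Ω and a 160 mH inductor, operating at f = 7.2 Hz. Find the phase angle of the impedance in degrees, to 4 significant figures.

59.11°

ω = 2πf = 45.24 rad/s
X_L = ωL = 7.238 Ω
Parallel: admittances add. Y = 1/R + 1/(jωL)
Y = (0.08264 − j0.1382) S
|Y| = 0.1610 S → |Z| = 1/|Y| = 6.212 Ω, ∠Z = −∠Y = 59.11°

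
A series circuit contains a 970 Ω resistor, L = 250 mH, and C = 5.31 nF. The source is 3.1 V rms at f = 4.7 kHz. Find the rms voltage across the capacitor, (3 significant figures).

ω = 2πf = 29530 rad/s
X_L = ωL = 7380 Ω
X_C = 1/(ωC) = 6380 Ω
Net reactance X = X_L − X_C = 1010 Ω
Z = 970 + j1010 Ω
|Z| = √(970² + 1010²) = 1400 Ω
I = V/|Z| = 2.22 mA
V_C = I·|Z_C| = 0.00222 × 6380 = 14.1 V

14.1 V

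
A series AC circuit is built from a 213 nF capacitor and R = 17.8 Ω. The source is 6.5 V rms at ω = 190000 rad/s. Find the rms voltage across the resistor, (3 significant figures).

X_C = 1/(ωC) = 24.7 Ω
Z = 17.8 − j24.7 Ω
|Z| = √(17.8² + 24.7²) = 30.5 Ω
I = V/|Z| = 213 mA
V_R = I·|Z_R| = 0.213 × 17.8 = 3.80 V

3.80 V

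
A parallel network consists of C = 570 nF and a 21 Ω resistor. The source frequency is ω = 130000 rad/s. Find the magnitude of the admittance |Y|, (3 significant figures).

88.1 mS

X_C = 1/(ωC) = 13.5 Ω
Parallel: admittances add. Y = 1/R + jωC
Y = (0.0476 + j0.0741) S
|Y| = 0.0881 S → |Z| = 1/|Y| = 11.4 Ω, ∠Z = −∠Y = -57.3°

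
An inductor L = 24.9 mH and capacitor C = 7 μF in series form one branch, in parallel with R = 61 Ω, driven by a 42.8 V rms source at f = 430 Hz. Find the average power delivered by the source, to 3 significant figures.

ω = 2πf = 2702 rad/s
X_L = ωL = 67.3 Ω
X_C = 1/(ωC) = 52.9 Ω
Branch 1: Z₁ = R = 61.0 Ω
Branch 2 (series LC): Z₂ = j(X_L − X_C) = j14.4 Ω
Parallel: Z = Z₁Z₂/(Z₁+Z₂), |Z| = 14.0 Ω, ∠Z = 76.7°
I = V/|Z| = 3.05 A
P = VI cos φ = 42.8 × 3.05 × cos(76.7°) = 30.0 W

30.0 W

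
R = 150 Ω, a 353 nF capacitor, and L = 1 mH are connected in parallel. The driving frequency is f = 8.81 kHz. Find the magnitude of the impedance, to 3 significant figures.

ω = 2πf = 55350 rad/s
X_L = ωL = 55.4 Ω
X_C = 1/(ωC) = 51.2 Ω
Parallel: admittances add. Y = 1/R + 1/(jωL) + jωC
Y = (0.00667 + j0.00148) S
|Y| = 0.00683 S → |Z| = 1/|Y| = 146 Ω, ∠Z = −∠Y = -12.5°

146 Ω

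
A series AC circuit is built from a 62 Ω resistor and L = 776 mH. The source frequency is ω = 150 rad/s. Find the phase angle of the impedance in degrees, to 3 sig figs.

62.0°

X_L = ωL = 116 Ω
Z = 62.0 + j116 Ω
|Z| = √(62.0² + 116²) = 132 Ω
∠Z = arctan(116/62.0) = 62.0°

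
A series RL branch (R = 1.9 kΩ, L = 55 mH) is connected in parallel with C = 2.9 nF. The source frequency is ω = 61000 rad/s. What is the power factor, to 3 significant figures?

0.934

X_L = ωL = 3360 Ω
X_C = 1/(ωC) = 5650 Ω
Branch 1 (R+jX_L): Z₁ = 1900 + j3360 Ω, |Z₁| = 3860 Ω
Branch 2 (−jX_C): Z₂ = −j5650 Ω
Parallel: Z = Z₁Z₂/(Z₁+Z₂), |Z| = 7310 Ω, ∠Z = 20.9°
cos φ = cos(20.9°) = 0.934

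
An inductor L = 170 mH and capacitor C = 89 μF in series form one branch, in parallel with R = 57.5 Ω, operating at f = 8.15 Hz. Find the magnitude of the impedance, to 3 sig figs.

ω = 2πf = 51.21 rad/s
X_L = ωL = 8.71 Ω
X_C = 1/(ωC) = 219 Ω
Branch 1: Z₁ = R = 57.5 Ω
Branch 2 (series LC): Z₂ = j(X_L − X_C) = −j211 Ω
Parallel: Z = Z₁Z₂/(Z₁+Z₂), |Z| = 55.5 Ω, ∠Z = -15.3°

55.5 Ω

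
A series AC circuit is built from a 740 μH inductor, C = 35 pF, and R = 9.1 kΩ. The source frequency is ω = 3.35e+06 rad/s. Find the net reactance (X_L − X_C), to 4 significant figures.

X_L = ωL = 2479 Ω
X_C = 1/(ωC) = 8529 Ω
X = 2479 − 8529 = -6050 Ω

-6050 Ω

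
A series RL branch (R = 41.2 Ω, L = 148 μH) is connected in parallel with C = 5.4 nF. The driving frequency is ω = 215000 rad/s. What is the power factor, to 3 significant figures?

X_L = ωL = 31.8 Ω
X_C = 1/(ωC) = 861 Ω
Branch 1 (R+jX_L): Z₁ = 41.2 + j31.8 Ω, |Z₁| = 52.1 Ω
Branch 2 (−jX_C): Z₂ = −j861 Ω
Parallel: Z = Z₁Z₂/(Z₁+Z₂), |Z| = 54.0 Ω, ∠Z = 34.8°
cos φ = cos(34.8°) = 0.821

0.821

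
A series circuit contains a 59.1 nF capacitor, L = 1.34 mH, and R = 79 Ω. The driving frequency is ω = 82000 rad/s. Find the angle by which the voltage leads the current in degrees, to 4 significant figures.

-50.68°

X_L = ωL = 109.9 Ω
X_C = 1/(ωC) = 206.3 Ω
Net reactance X = X_L − X_C = -96.47 Ω
Z = 79.00 − j96.47 Ω
|Z| = √(79.00² + 96.47²) = 124.7 Ω
∠Z = arctan(-96.47/79.00) = -50.68°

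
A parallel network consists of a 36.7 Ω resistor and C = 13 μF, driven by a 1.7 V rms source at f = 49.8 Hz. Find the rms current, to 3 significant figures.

ω = 2πf = 312.9 rad/s
X_C = 1/(ωC) = 246 Ω
Parallel: admittances add. Y = 1/R + jωC
Y = (0.0272 + j0.00407) S
|Y| = 0.0275 S → |Z| = 1/|Y| = 36.3 Ω, ∠Z = −∠Y = -8.49°
I = V/|Z| = 1.7/36.3 = 46.8 mA

46.8 mA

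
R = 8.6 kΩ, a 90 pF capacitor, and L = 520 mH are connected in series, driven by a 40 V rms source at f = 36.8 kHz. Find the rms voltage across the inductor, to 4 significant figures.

66.16 V

ω = 2πf = 231200 rad/s
X_L = ωL = 120200 Ω
X_C = 1/(ωC) = 48050 Ω
Net reactance X = X_L − X_C = 72180 Ω
Z = 8600 + j72180 Ω
|Z| = √(8600² + 72180²) = 72690 Ω
I = V/|Z| = 550.3 μA
V_L = I·|Z_L| = 0.0005503 × 120200 = 66.16 V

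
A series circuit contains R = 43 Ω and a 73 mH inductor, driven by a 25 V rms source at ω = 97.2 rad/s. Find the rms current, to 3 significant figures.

574 mA

X_L = ωL = 7.10 Ω
Z = 43.0 + j7.10 Ω
|Z| = √(43.0² + 7.10²) = 43.6 Ω
I = V/|Z| = 25/43.6 = 574 mA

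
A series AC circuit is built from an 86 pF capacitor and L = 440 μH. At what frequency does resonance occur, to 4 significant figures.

ω₀ = 1/√(LC) = 1/√(0.00044 × 8.6e-11) = 5.141e+06 rad/s
f₀ = ω₀/(2π) = 818.2 kHz

818.2 kHz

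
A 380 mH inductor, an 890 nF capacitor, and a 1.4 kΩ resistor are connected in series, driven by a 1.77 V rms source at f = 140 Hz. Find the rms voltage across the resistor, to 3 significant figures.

1.47 V

ω = 2πf = 879.6 rad/s
X_L = ωL = 334 Ω
X_C = 1/(ωC) = 1280 Ω
Net reactance X = X_L − X_C = -943 Ω
Z = 1400 − j943 Ω
|Z| = √(1400² + 943²) = 1690 Ω
I = V/|Z| = 1.05 mA
V_R = I·|Z_R| = 0.00105 × 1400 = 1.47 V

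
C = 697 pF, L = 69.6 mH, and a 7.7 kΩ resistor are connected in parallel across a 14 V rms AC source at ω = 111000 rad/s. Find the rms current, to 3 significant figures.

X_L = ωL = 7730 Ω
X_C = 1/(ωC) = 12900 Ω
Parallel: admittances add. Y = 1/R + 1/(jωL) + jωC
Y = (0.000130 − j5.21e-05) S
|Y| = 0.000140 S → |Z| = 1/|Y| = 7150 Ω, ∠Z = −∠Y = 21.8°
I = V/|Z| = 14/7150 = 1.96 mA

1.96 mA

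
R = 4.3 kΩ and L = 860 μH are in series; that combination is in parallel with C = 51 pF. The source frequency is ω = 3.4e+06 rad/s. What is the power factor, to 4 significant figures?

X_L = ωL = 2924 Ω
X_C = 1/(ωC) = 5767 Ω
Branch 1 (R+jX_L): Z₁ = 4300 + j2924 Ω, |Z₁| = 5200 Ω
Branch 2 (−jX_C): Z₂ = −j5767 Ω
Parallel: Z = Z₁Z₂/(Z₁+Z₂), |Z| = 5817 Ω, ∠Z = -22.31°
cos φ = cos(-22.31°) = 0.9251

0.9251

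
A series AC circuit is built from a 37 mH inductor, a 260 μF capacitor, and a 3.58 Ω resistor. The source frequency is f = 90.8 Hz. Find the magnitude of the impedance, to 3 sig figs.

ω = 2πf = 570.5 rad/s
X_L = ωL = 21.1 Ω
X_C = 1/(ωC) = 6.74 Ω
Net reactance X = X_L − X_C = 14.4 Ω
Z = 3.58 + j14.4 Ω
|Z| = √(3.58² + 14.4²) = 14.8 Ω

14.8 Ω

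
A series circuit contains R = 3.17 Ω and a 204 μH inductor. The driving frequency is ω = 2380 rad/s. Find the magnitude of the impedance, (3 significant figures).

X_L = ωL = 0.486 Ω
Z = 3.17 + j0.486 Ω
|Z| = √(3.17² + 0.486²) = 3.21 Ω

3.21 Ω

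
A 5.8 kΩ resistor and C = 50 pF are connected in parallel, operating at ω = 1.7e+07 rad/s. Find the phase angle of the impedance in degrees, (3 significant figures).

-78.5°

X_C = 1/(ωC) = 1180 Ω
Parallel: admittances add. Y = 1/R + jωC
Y = (0.000172 + j0.000850) S
|Y| = 0.000867 S → |Z| = 1/|Y| = 1150 Ω, ∠Z = −∠Y = -78.5°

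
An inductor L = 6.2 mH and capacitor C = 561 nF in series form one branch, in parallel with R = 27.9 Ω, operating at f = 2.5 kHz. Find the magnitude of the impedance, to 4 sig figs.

ω = 2πf = 15710 rad/s
X_L = ωL = 97.39 Ω
X_C = 1/(ωC) = 113.5 Ω
Branch 1: Z₁ = R = 27.90 Ω
Branch 2 (series LC): Z₂ = j(X_L − X_C) = −j16.09 Ω
Parallel: Z = Z₁Z₂/(Z₁+Z₂), |Z| = 13.94 Ω, ∠Z = -60.03°

13.94 Ω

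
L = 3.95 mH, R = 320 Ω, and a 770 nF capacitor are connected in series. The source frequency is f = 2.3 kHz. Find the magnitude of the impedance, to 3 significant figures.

322 Ω

ω = 2πf = 14450 rad/s
X_L = ωL = 57.1 Ω
X_C = 1/(ωC) = 89.9 Ω
Net reactance X = X_L − X_C = -32.8 Ω
Z = 320 − j32.8 Ω
|Z| = √(320² + 32.8²) = 322 Ω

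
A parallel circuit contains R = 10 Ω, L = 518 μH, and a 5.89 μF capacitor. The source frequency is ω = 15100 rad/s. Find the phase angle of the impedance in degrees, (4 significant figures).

X_L = ωL = 7.822 Ω
X_C = 1/(ωC) = 11.24 Ω
Parallel: admittances add. Y = 1/R + 1/(jωL) + jωC
Y = (0.1000 − j0.03891) S
|Y| = 0.1073 S → |Z| = 1/|Y| = 9.319 Ω, ∠Z = −∠Y = 21.26°

21.26°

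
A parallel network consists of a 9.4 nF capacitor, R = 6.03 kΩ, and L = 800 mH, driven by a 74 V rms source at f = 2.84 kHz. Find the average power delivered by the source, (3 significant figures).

908 mW

ω = 2πf = 17840 rad/s
X_L = ωL = 14300 Ω
X_C = 1/(ωC) = 5960 Ω
Parallel: admittances add. Y = 1/R + 1/(jωL) + jωC
Y = (0.000166 + j9.77e-05) S
|Y| = 0.000192 S → |Z| = 1/|Y| = 5200 Ω, ∠Z = −∠Y = -30.5°
I = V/|Z| = 14.2 mA
P = VI cos φ = 74 × 0.0142 × cos(-30.5°) = 908 mW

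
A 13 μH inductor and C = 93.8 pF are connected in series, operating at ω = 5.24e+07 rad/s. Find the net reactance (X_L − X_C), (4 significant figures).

477.7 Ω

X_L = ωL = 681.2 Ω
X_C = 1/(ωC) = 203.5 Ω
X = 681.2 − 203.5 = 477.7 Ω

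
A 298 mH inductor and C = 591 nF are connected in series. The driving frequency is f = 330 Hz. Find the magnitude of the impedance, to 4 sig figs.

198.2 Ω

ω = 2πf = 2073 rad/s
X_L = ωL = 617.9 Ω
X_C = 1/(ωC) = 816.1 Ω
Net reactance X = X_L − X_C = -198.2 Ω
Z = − j198.2 Ω
|Z| = √(0² + 198.2²) = 198.2 Ω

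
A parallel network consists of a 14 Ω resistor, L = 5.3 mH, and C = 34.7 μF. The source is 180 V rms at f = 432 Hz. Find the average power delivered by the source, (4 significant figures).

ω = 2πf = 2714 rad/s
X_L = ωL = 14.39 Ω
X_C = 1/(ωC) = 10.62 Ω
Parallel: admittances add. Y = 1/R + 1/(jωL) + jωC
Y = (0.07143 + j0.02468) S
|Y| = 0.07557 S → |Z| = 1/|Y| = 13.23 Ω, ∠Z = −∠Y = -19.06°
I = V/|Z| = 13.60 A
P = VI cos φ = 180 × 13.60 × cos(-19.06°) = 2.314 kW

2.314 kW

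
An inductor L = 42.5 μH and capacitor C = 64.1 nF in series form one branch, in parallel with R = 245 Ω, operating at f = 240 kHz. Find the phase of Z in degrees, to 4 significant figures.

ω = 2πf = 1.508e+06 rad/s
X_L = ωL = 64.09 Ω
X_C = 1/(ωC) = 10.35 Ω
Branch 1: Z₁ = R = 245.0 Ω
Branch 2 (series LC): Z₂ = j(X_L − X_C) = j53.74 Ω
Parallel: Z = Z₁Z₂/(Z₁+Z₂), |Z| = 52.49 Ω, ∠Z = 77.63°

77.63°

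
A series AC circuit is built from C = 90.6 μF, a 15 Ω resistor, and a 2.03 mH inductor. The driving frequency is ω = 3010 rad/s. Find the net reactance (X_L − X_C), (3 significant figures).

X_L = ωL = 6.11 Ω
X_C = 1/(ωC) = 3.67 Ω
X = 6.11 − 3.67 = 2.44 Ω

2.44 Ω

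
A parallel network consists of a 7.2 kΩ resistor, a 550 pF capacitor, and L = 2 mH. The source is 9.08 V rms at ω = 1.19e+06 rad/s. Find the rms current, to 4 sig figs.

X_L = ωL = 2380 Ω
X_C = 1/(ωC) = 1528 Ω
Parallel: admittances add. Y = 1/R + 1/(jωL) + jωC
Y = (0.0001389 + j0.0002343) S
|Y| = 0.0002724 S → |Z| = 1/|Y| = 3671 Ω, ∠Z = −∠Y = -59.34°
I = V/|Z| = 9.08/3671 = 2.473 mA

2.473 mA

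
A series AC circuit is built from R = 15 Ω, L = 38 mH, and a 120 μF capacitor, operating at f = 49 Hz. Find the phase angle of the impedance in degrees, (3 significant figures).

-45.7°

ω = 2πf = 307.9 rad/s
X_L = ωL = 11.7 Ω
X_C = 1/(ωC) = 27.1 Ω
Net reactance X = X_L − X_C = -15.4 Ω
Z = 15.0 − j15.4 Ω
|Z| = √(15.0² + 15.4²) = 21.5 Ω
∠Z = arctan(-15.4/15.0) = -45.7°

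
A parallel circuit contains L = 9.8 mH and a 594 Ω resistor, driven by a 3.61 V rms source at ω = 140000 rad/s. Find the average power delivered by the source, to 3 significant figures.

X_L = ωL = 1370 Ω
Parallel: admittances add. Y = 1/R + 1/(jωL)
Y = (0.00168 − j0.000729) S
|Y| = 0.00183 S → |Z| = 1/|Y| = 545 Ω, ∠Z = −∠Y = 23.4°
I = V/|Z| = 6.62 mA
P = VI cos φ = 3.61 × 0.00662 × cos(23.4°) = 21.9 mW

21.9 mW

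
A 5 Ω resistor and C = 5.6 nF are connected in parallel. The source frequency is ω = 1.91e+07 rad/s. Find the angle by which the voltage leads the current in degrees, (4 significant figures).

X_C = 1/(ωC) = 9.349 Ω
Parallel: admittances add. Y = 1/R + jωC
Y = (0.2000 + j0.1070) S
|Y| = 0.2268 S → |Z| = 1/|Y| = 4.409 Ω, ∠Z = −∠Y = -28.14°

-28.14°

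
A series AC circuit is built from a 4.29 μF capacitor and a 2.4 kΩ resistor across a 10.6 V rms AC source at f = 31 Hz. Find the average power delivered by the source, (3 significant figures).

37.5 mW

ω = 2πf = 194.8 rad/s
X_C = 1/(ωC) = 1200 Ω
Z = 2400 − j1200 Ω
|Z| = √(2400² + 1200²) = 2680 Ω
∠Z = arctan(-1200/2400) = -26.5°
I = V/|Z| = 3.95 mA
P = VI cos φ = 10.6 × 0.00395 × cos(-26.5°) = 37.5 mW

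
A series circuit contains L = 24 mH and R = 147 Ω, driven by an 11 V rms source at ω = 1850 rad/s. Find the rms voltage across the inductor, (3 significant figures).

3.18 V

X_L = ωL = 44.4 Ω
Z = 147 + j44.4 Ω
|Z| = √(147² + 44.4²) = 154 Ω
I = V/|Z| = 71.6 mA
V_L = I·|Z_L| = 0.0716 × 44.4 = 3.18 V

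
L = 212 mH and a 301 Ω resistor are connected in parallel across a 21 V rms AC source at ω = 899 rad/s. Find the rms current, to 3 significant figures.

130 mA

X_L = ωL = 191 Ω
Parallel: admittances add. Y = 1/R + 1/(jωL)
Y = (0.00332 − j0.00525) S
|Y| = 0.00621 S → |Z| = 1/|Y| = 161 Ω, ∠Z = −∠Y = 57.7°
I = V/|Z| = 21/161 = 130 mA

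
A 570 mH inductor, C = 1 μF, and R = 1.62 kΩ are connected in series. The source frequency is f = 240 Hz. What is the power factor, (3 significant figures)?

0.993

ω = 2πf = 1508 rad/s
X_L = ωL = 860 Ω
X_C = 1/(ωC) = 663 Ω
Net reactance X = X_L − X_C = 196 Ω
Z = 1620 + j196 Ω
|Z| = √(1620² + 196²) = 1630 Ω
∠Z = arctan(196/1620) = 6.91°
cos φ = cos(6.91°) = 0.993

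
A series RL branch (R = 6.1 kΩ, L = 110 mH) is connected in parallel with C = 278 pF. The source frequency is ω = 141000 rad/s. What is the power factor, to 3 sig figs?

0.797

X_L = ωL = 15500 Ω
X_C = 1/(ωC) = 25500 Ω
Branch 1 (R+jX_L): Z₁ = 6100 + j15500 Ω, |Z₁| = 16700 Ω
Branch 2 (−jX_C): Z₂ = −j25500 Ω
Parallel: Z = Z₁Z₂/(Z₁+Z₂), |Z| = 36300 Ω, ∠Z = 37.2°
cos φ = cos(37.2°) = 0.797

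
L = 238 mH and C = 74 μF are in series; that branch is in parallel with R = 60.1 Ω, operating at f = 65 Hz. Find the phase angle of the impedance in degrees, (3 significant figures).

ω = 2πf = 408.4 rad/s
X_L = ωL = 97.2 Ω
X_C = 1/(ωC) = 33.1 Ω
Branch 1: Z₁ = R = 60.1 Ω
Branch 2 (series LC): Z₂ = j(X_L − X_C) = j64.1 Ω
Parallel: Z = Z₁Z₂/(Z₁+Z₂), |Z| = 43.8 Ω, ∠Z = 43.1°

43.1°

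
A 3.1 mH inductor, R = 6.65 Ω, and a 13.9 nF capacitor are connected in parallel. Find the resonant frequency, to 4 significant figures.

ω₀ = 1/√(LC) = 1/√(0.0031 × 1.39e-08) = 152300 rad/s
f₀ = ω₀/(2π) = 24.25 kHz

24.25 kHz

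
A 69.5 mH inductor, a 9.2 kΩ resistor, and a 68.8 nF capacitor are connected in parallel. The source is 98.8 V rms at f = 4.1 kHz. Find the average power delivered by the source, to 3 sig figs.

ω = 2πf = 25760 rad/s
X_L = ωL = 1790 Ω
X_C = 1/(ωC) = 564 Ω
Parallel: admittances add. Y = 1/R + 1/(jωL) + jωC
Y = (0.000109 + j0.00121) S
|Y| = 0.00122 S → |Z| = 1/|Y| = 821 Ω, ∠Z = −∠Y = -84.9°
I = V/|Z| = 120 mA
P = VI cos φ = 98.8 × 0.120 × cos(-84.9°) = 1.06 W

1.06 W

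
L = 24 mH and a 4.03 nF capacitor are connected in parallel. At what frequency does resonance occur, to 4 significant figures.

ω₀ = 1/√(LC) = 1/√(0.024 × 4.03e-09) = 101700 rad/s
f₀ = ω₀/(2π) = 16.18 kHz

16.18 kHz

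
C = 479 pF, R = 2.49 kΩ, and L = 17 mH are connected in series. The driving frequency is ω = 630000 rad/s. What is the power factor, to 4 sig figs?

X_L = ωL = 10710 Ω
X_C = 1/(ωC) = 3314 Ω
Net reactance X = X_L − X_C = 7396 Ω
Z = 2490 + j7396 Ω
|Z| = √(2490² + 7396²) = 7804 Ω
∠Z = arctan(7396/2490) = 71.39°
cos φ = cos(71.39°) = 0.3191

0.3191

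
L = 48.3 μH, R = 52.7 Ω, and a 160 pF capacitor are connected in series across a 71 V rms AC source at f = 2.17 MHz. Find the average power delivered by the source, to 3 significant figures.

6.20 W

ω = 2πf = 1.363e+07 rad/s
X_L = ωL = 659 Ω
X_C = 1/(ωC) = 458 Ω
Net reactance X = X_L − X_C = 200 Ω
Z = 52.7 + j200 Ω
|Z| = √(52.7² + 200²) = 207 Ω
∠Z = arctan(200/52.7) = 75.2°
I = V/|Z| = 343 mA
P = VI cos φ = 71 × 0.343 × cos(75.2°) = 6.20 W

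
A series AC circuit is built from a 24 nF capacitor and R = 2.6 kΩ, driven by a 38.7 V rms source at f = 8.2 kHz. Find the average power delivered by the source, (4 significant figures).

ω = 2πf = 51520 rad/s
X_C = 1/(ωC) = 808.7 Ω
Z = 2600 − j808.7 Ω
|Z| = √(2600² + 808.7²) = 2723 Ω
∠Z = arctan(-808.7/2600) = -17.28°
I = V/|Z| = 14.21 mA
P = VI cos φ = 38.7 × 0.01421 × cos(-17.28°) = 525.2 mW

525.2 mW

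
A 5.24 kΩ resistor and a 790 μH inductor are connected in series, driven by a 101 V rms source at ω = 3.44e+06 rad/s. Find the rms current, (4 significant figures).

X_L = ωL = 2718 Ω
Z = 5240 + j2718 Ω
|Z| = √(5240² + 2718²) = 5903 Ω
I = V/|Z| = 101/5903 = 17.11 mA

17.11 mA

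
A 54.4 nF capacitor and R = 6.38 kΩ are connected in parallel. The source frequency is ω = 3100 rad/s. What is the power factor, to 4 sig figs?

X_C = 1/(ωC) = 5930 Ω
Parallel: admittances add. Y = 1/R + jωC
Y = (0.0001567 + j0.0001686) S
|Y| = 0.0002302 S → |Z| = 1/|Y| = 4343 Ω, ∠Z = −∠Y = -47.09°
cos φ = cos(-47.09°) = 0.6808

0.6808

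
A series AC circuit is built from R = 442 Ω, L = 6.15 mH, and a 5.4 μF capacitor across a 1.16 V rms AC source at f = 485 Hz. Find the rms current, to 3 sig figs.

ω = 2πf = 3047 rad/s
X_L = ωL = 18.7 Ω
X_C = 1/(ωC) = 60.8 Ω
Net reactance X = X_L − X_C = -42.0 Ω
Z = 442 − j42.0 Ω
|Z| = √(442² + 42.0²) = 444 Ω
I = V/|Z| = 1.16/444 = 2.61 mA

2.61 mA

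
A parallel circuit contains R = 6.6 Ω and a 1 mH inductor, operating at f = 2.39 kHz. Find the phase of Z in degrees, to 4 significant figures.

ω = 2πf = 15020 rad/s
X_L = ωL = 15.02 Ω
Parallel: admittances add. Y = 1/R + 1/(jωL)
Y = (0.1515 − j0.06659) S
|Y| = 0.1655 S → |Z| = 1/|Y| = 6.042 Ω, ∠Z = −∠Y = 23.73°

23.73°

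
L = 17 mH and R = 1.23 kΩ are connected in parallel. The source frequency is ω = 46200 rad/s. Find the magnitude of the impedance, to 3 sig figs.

X_L = ωL = 785 Ω
Parallel: admittances add. Y = 1/R + 1/(jωL)
Y = (0.000813 − j0.00127) S
|Y| = 0.00151 S → |Z| = 1/|Y| = 662 Ω, ∠Z = −∠Y = 57.4°

662 Ω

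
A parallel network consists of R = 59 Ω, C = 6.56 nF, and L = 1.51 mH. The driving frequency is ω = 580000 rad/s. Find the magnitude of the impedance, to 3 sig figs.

58.3 Ω

X_L = ωL = 876 Ω
X_C = 1/(ωC) = 263 Ω
Parallel: admittances add. Y = 1/R + 1/(jωL) + jωC
Y = (0.0169 + j0.00266) S
|Y| = 0.0172 S → |Z| = 1/|Y| = 58.3 Ω, ∠Z = −∠Y = -8.93°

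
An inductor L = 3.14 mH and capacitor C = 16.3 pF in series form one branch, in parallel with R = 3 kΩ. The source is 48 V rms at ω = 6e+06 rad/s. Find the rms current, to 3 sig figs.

X_L = ωL = 18800 Ω
X_C = 1/(ωC) = 10200 Ω
Branch 1: Z₁ = R = 3000 Ω
Branch 2 (series LC): Z₂ = j(X_L − X_C) = j8620 Ω
Parallel: Z = Z₁Z₂/(Z₁+Z₂), |Z| = 2830 Ω, ∠Z = 19.2°
I = V/|Z| = 48/2830 = 16.9 mA

16.9 mA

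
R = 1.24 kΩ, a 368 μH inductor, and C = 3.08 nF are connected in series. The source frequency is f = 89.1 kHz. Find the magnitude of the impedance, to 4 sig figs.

ω = 2πf = 559800 rad/s
X_L = ωL = 206.0 Ω
X_C = 1/(ωC) = 580.0 Ω
Net reactance X = X_L − X_C = -373.9 Ω
Z = 1240 − j373.9 Ω
|Z| = √(1240² + 373.9²) = 1295 Ω

1295 Ω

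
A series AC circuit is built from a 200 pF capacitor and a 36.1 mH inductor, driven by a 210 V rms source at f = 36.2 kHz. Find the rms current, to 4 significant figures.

ω = 2πf = 227500 rad/s
X_L = ωL = 8211 Ω
X_C = 1/(ωC) = 21980 Ω
Net reactance X = X_L − X_C = -13770 Ω
Z = − j13770 Ω
|Z| = √(0² + 13770²) = 13770 Ω
I = V/|Z| = 210/13770 = 15.25 mA

15.25 mA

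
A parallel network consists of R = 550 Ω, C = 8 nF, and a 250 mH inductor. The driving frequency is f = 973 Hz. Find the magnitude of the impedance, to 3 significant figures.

522 Ω

ω = 2πf = 6114 rad/s
X_L = ωL = 1530 Ω
X_C = 1/(ωC) = 20400 Ω
Parallel: admittances add. Y = 1/R + 1/(jωL) + jωC
Y = (0.00182 − j0.000605) S
|Y| = 0.00192 S → |Z| = 1/|Y| = 522 Ω, ∠Z = −∠Y = 18.4°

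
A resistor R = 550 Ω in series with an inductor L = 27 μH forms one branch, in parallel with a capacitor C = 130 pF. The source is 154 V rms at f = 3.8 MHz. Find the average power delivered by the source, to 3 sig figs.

18.2 W

ω = 2πf = 2.388e+07 rad/s
X_L = ωL = 645 Ω
X_C = 1/(ωC) = 322 Ω
Branch 1 (R+jX_L): Z₁ = 550 + j645 Ω, |Z₁| = 847 Ω
Branch 2 (−jX_C): Z₂ = −j322 Ω
Parallel: Z = Z₁Z₂/(Z₁+Z₂), |Z| = 428 Ω, ∠Z = -70.9°
I = V/|Z| = 360 mA
P = VI cos φ = 154 × 0.360 × cos(-70.9°) = 18.2 W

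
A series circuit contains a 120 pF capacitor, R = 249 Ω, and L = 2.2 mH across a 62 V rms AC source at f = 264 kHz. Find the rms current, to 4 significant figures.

44.38 mA

ω = 2πf = 1.659e+06 rad/s
X_L = ωL = 3649 Ω
X_C = 1/(ωC) = 5024 Ω
Net reactance X = X_L − X_C = -1375 Ω
Z = 249.0 − j1375 Ω
|Z| = √(249.0² + 1375²) = 1397 Ω
I = V/|Z| = 62/1397 = 44.38 mA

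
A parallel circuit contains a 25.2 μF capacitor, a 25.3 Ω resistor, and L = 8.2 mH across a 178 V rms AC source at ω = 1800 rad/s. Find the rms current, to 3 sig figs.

X_L = ωL = 14.8 Ω
X_C = 1/(ωC) = 22.0 Ω
Parallel: admittances add. Y = 1/R + 1/(jωL) + jωC
Y = (0.0395 − j0.0224) S
|Y| = 0.0454 S → |Z| = 1/|Y| = 22.0 Ω, ∠Z = −∠Y = 29.5°
I = V/|Z| = 178/22.0 = 8.09 A

8.09 A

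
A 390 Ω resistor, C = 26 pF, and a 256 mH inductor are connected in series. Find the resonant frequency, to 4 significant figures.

61.69 kHz

ω₀ = 1/√(LC) = 1/√(0.256 × 2.6e-11) = 387600 rad/s
f₀ = ω₀/(2π) = 61.69 kHz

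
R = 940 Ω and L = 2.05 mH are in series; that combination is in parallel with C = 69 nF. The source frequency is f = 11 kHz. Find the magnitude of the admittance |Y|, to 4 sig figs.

ω = 2πf = 69120 rad/s
X_L = ωL = 141.7 Ω
X_C = 1/(ωC) = 209.7 Ω
Branch 1 (R+jX_L): Z₁ = 940.0 + j141.7 Ω, |Z₁| = 950.6 Ω
Branch 2 (−jX_C): Z₂ = −j209.7 Ω
Parallel: Z = Z₁Z₂/(Z₁+Z₂), |Z| = 211.5 Ω, ∠Z = -77.29°
|Y| = 1/|Z| = 4.728 mS

4.728 mS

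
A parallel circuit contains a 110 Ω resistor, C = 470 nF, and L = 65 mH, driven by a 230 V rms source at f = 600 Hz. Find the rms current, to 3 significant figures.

ω = 2πf = 3770 rad/s
X_L = ωL = 245 Ω
X_C = 1/(ωC) = 564 Ω
Parallel: admittances add. Y = 1/R + 1/(jωL) + jωC
Y = (0.00909 − j0.00231) S
|Y| = 0.00938 S → |Z| = 1/|Y| = 107 Ω, ∠Z = −∠Y = 14.3°
I = V/|Z| = 230/107 = 2.16 A

2.16 A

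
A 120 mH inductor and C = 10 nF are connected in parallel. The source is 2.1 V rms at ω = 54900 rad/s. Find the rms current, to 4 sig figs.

834.1 μA

X_L = ωL = 6588 Ω
X_C = 1/(ωC) = 1821 Ω
Parallel: admittances add. Y = 1/(jωL) + jωC
Y = (0 + j0.0003972) S
|Y| = 0.0003972 S → |Z| = 1/|Y| = 2518 Ω, ∠Z = −∠Y = -90.00°
I = V/|Z| = 2.1/2518 = 834.1 μA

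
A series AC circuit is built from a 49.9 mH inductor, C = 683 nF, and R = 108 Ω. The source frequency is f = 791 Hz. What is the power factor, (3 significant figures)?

0.918

ω = 2πf = 4970 rad/s
X_L = ωL = 248 Ω
X_C = 1/(ωC) = 295 Ω
Net reactance X = X_L − X_C = -46.6 Ω
Z = 108 − j46.6 Ω
|Z| = √(108² + 46.6²) = 118 Ω
∠Z = arctan(-46.6/108) = -23.3°
cos φ = cos(-23.3°) = 0.918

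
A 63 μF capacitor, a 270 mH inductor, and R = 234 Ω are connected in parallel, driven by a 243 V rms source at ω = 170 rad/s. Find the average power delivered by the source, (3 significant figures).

252 W

X_L = ωL = 45.9 Ω
X_C = 1/(ωC) = 93.4 Ω
Parallel: admittances add. Y = 1/R + 1/(jωL) + jωC
Y = (0.00427 − j0.0111) S
|Y| = 0.0119 S → |Z| = 1/|Y| = 84.2 Ω, ∠Z = −∠Y = 68.9°
I = V/|Z| = 2.88 A
P = VI cos φ = 243 × 2.88 × cos(68.9°) = 252 W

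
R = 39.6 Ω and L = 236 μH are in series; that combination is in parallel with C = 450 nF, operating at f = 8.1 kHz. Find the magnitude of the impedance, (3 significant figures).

ω = 2πf = 50890 rad/s
X_L = ωL = 12.0 Ω
X_C = 1/(ωC) = 43.7 Ω
Branch 1 (R+jX_L): Z₁ = 39.6 + j12.0 Ω, |Z₁| = 41.4 Ω
Branch 2 (−jX_C): Z₂ = −j43.7 Ω
Parallel: Z = Z₁Z₂/(Z₁+Z₂), |Z| = 35.6 Ω, ∠Z = -34.5°

35.6 Ω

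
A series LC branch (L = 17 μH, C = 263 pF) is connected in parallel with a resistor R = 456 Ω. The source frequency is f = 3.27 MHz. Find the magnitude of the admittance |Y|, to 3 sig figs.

ω = 2πf = 2.055e+07 rad/s
X_L = ωL = 349 Ω
X_C = 1/(ωC) = 185 Ω
Branch 1: Z₁ = R = 456 Ω
Branch 2 (series LC): Z₂ = j(X_L − X_C) = j164 Ω
Parallel: Z = Z₁Z₂/(Z₁+Z₂), |Z| = 155 Ω, ∠Z = 70.2°
|Y| = 1/|Z| = 6.47 mS

6.47 mS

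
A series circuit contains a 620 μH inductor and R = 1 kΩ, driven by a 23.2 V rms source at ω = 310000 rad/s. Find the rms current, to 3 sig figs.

22.8 mA

X_L = ωL = 192 Ω
Z = 1000 + j192 Ω
|Z| = √(1000² + 192²) = 1020 Ω
I = V/|Z| = 23.2/1020 = 22.8 mA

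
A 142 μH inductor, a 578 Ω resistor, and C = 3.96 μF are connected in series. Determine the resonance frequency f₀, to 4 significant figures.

ω₀ = 1/√(LC) = 1/√(0.000142 × 3.96e-06) = 42170 rad/s
f₀ = ω₀/(2π) = 6.712 kHz

6.712 kHz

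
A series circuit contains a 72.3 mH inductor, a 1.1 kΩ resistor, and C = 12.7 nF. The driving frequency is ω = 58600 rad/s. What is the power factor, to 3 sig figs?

X_L = ωL = 4240 Ω
X_C = 1/(ωC) = 1340 Ω
Net reactance X = X_L − X_C = 2890 Ω
Z = 1100 + j2890 Ω
|Z| = √(1100² + 2890²) = 3100 Ω
∠Z = arctan(2890/1100) = 69.2°
cos φ = cos(69.2°) = 0.355

0.355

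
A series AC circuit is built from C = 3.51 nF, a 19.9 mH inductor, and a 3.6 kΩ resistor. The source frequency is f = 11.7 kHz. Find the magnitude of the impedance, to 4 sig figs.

ω = 2πf = 73510 rad/s
X_L = ωL = 1463 Ω
X_C = 1/(ωC) = 3875 Ω
Net reactance X = X_L − X_C = -2413 Ω
Z = 3600 − j2413 Ω
|Z| = √(3600² + 2413²) = 4334 Ω

4334 Ω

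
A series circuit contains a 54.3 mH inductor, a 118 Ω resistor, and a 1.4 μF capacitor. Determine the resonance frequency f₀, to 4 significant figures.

ω₀ = 1/√(LC) = 1/√(0.0543 × 1.4e-06) = 3627 rad/s
f₀ = ω₀/(2π) = 577.2 Hz

577.2 Hz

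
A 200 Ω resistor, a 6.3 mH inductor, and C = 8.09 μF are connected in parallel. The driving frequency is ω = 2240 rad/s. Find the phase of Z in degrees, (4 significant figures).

84.58°

X_L = ωL = 14.11 Ω
X_C = 1/(ωC) = 55.18 Ω
Parallel: admittances add. Y = 1/R + 1/(jωL) + jωC
Y = (0.005000 − j0.05274) S
|Y| = 0.05298 S → |Z| = 1/|Y| = 18.88 Ω, ∠Z = −∠Y = 84.58°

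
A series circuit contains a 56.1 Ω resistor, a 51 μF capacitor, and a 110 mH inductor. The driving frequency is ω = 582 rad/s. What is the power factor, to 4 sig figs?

X_L = ωL = 64.02 Ω
X_C = 1/(ωC) = 33.69 Ω
Net reactance X = X_L − X_C = 30.33 Ω
Z = 56.10 + j30.33 Ω
|Z| = √(56.10² + 30.33²) = 63.77 Ω
∠Z = arctan(30.33/56.10) = 28.40°
cos φ = cos(28.40°) = 0.8797

0.8797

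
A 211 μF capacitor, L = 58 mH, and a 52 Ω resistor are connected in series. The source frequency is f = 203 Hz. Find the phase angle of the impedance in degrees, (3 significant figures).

ω = 2πf = 1275 rad/s
X_L = ωL = 74.0 Ω
X_C = 1/(ωC) = 3.72 Ω
Net reactance X = X_L − X_C = 70.3 Ω
Z = 52.0 + j70.3 Ω
|Z| = √(52.0² + 70.3²) = 87.4 Ω
∠Z = arctan(70.3/52.0) = 53.5°

53.5°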